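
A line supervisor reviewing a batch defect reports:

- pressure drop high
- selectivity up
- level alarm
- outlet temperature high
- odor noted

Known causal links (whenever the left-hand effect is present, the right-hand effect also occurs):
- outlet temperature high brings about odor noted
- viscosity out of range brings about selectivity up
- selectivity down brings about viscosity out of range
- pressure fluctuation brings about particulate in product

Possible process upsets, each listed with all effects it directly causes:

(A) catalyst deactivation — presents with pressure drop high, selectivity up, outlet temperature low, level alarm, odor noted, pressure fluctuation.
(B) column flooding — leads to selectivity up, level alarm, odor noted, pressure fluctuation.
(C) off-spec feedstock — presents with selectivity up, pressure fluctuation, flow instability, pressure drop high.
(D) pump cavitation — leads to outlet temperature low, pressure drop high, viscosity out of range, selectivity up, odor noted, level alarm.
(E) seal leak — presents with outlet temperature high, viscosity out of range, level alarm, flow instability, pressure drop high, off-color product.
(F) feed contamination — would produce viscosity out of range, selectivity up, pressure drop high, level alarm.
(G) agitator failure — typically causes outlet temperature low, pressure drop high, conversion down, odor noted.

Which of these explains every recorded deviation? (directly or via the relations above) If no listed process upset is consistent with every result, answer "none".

Per-candidate check:
(A) catalyst deactivation — fails on outlet temperature high (predicts outlet temperature low, not outlet temperature high)
(B) column flooding — pressure drop high miss; selectivity up match; level alarm match; outlet temperature high miss; odor noted match
(C) off-spec feedstock — pressure drop high match; selectivity up match; level alarm miss; outlet temperature high miss; odor noted miss
(D) pump cavitation — fails on outlet temperature high (predicts outlet temperature low, not outlet temperature high)
(E) seal leak — accounts for every observation (selectivity up by viscosity out of range → selectivity up)
(F) feed contamination — pressure drop high match; selectivity up match; level alarm match; outlet temperature high miss; odor noted miss
(G) agitator failure — pressure drop high match; selectivity up miss; level alarm miss; outlet temperature high miss; odor noted match
Only (E) is consistent with every observation.

E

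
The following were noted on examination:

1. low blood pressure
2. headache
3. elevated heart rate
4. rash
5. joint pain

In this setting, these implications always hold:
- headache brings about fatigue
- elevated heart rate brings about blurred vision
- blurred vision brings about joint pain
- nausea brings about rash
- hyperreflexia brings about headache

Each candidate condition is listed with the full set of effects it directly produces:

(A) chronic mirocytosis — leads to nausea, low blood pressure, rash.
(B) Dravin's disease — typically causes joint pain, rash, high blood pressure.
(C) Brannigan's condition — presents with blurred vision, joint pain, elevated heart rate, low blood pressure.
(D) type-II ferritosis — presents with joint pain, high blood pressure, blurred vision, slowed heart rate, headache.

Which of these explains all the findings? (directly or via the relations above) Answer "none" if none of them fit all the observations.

Per-candidate check:
(A) chronic mirocytosis — does not account for headache, elevated heart rate, joint pain
(B) Dravin's disease — fails on low blood pressure, headache, elevated heart rate (predicts high blood pressure, not low blood pressure)
(C) Brannigan's condition — does not account for headache, rash
(D) type-II ferritosis — fails on low blood pressure, elevated heart rate, rash (predicts high blood pressure, not low blood pressure; predicts slowed heart rate, not elevated heart rate)
None of the listed candidates fits everything.

none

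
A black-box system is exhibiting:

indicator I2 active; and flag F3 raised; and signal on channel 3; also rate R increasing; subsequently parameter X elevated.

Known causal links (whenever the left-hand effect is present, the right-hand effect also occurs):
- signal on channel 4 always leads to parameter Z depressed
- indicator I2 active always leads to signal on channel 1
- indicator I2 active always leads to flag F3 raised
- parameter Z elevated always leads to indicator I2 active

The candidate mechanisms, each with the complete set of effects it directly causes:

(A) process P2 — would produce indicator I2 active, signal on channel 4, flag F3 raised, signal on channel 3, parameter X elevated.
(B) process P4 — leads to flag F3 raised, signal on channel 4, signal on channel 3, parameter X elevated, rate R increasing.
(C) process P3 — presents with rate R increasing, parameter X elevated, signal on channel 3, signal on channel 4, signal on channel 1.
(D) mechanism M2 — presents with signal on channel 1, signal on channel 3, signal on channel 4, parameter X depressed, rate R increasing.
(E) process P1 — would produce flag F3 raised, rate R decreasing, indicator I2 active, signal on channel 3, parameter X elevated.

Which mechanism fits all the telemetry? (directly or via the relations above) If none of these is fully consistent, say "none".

none

For each candidate, compare predicted effects to what was observed:
(A) process P2 — does not account for rate R increasing
(B) process P4 — does not account for indicator I2 active
(C) process P3 — indicator I2 active ✗; flag F3 raised ✗; signal on channel 3 ✓; rate R increasing ✓; parameter X elevated ✓
(D) mechanism M2 — fails on indicator I2 active, flag F3 raised, parameter X elevated (predicts parameter X depressed, not parameter X elevated)
(E) process P1 — indicator I2 active ✓; flag F3 raised ✓; signal on channel 3 ✓; rate R increasing ✗; parameter X elevated ✓
No candidate is consistent with all observations.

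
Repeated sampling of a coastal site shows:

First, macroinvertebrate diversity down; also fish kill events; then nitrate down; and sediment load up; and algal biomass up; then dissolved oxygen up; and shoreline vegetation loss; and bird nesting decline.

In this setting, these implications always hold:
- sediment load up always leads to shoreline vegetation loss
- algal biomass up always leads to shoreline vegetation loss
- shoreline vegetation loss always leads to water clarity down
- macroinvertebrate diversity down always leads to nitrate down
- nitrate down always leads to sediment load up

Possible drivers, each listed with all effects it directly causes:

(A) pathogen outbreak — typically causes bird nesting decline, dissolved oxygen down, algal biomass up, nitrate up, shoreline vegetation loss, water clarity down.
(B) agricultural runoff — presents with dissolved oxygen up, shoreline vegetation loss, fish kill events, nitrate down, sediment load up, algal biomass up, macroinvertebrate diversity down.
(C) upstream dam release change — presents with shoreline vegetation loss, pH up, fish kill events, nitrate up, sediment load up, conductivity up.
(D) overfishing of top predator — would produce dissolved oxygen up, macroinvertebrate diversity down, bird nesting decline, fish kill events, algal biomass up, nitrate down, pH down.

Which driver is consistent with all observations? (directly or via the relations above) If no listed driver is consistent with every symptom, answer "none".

Checking each candidate against the observations:
(A) pathogen outbreak — macroinvertebrate diversity down ✗; fish kill events ✗; nitrate down ✗; sediment load up ✗; algal biomass up ✓; dissolved oxygen up ✗; shoreline vegetation loss ✓; bird nesting decline ✓
(B) agricultural runoff — macroinvertebrate diversity down ✓; fish kill events ✓; nitrate down ✓; sediment load up ✓; algal biomass up ✓; dissolved oxygen up ✓; shoreline vegetation loss ✓; bird nesting decline ✗
(C) upstream dam release change — macroinvertebrate diversity down ✗; fish kill events ✓; nitrate down ✗; sediment load up ✓; algal biomass up ✗; dissolved oxygen up ✗; shoreline vegetation loss ✓; bird nesting decline ✗
(D) overfishing of top predator — accounts for every observation (sediment load up by nitrate down → sediment load up)
(D) is the only candidate with no mismatches.

D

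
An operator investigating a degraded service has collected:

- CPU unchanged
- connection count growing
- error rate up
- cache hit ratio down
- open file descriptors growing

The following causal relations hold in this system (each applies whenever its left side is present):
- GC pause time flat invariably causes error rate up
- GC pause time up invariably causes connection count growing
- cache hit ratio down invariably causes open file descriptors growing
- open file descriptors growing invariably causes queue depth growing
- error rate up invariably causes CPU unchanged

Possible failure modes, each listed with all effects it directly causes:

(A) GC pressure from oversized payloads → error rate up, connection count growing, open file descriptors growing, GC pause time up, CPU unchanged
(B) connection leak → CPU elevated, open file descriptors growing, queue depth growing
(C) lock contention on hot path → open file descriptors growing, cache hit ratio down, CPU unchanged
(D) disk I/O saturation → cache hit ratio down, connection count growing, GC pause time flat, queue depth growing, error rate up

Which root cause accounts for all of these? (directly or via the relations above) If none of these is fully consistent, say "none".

D

Checking each candidate against the observations:
(A) GC pressure from oversized payloads — does not account for cache hit ratio down
(B) connection leak — fails on CPU unchanged, connection count growing, error rate up, cache hit ratio down (predicts CPU elevated, not CPU unchanged)
(C) lock contention on hot path — CPU unchanged ✓; connection count growing ✗; error rate up ✗; cache hit ratio down ✓; open file descriptors growing ✓
(D) disk I/O saturation — accounts for every observation (CPU unchanged by error rate up → CPU unchanged)
(D) is the only candidate with no mismatches.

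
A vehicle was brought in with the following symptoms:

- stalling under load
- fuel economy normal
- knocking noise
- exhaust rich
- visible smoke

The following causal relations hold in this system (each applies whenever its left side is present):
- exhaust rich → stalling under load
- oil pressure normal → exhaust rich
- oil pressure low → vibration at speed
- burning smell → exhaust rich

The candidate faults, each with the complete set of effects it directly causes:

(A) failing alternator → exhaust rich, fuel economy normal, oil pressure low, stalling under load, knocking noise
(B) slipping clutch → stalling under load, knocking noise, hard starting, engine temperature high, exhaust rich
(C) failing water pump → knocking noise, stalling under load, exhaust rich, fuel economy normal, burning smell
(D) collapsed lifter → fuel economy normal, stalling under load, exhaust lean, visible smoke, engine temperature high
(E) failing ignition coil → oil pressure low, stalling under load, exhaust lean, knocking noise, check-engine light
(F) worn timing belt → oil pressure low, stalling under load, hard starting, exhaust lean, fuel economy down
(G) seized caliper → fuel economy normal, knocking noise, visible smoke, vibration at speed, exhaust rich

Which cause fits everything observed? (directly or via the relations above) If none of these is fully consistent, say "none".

Testing each hypothesis:
(A) failing alternator — does not account for visible smoke
(B) slipping clutch — stalling under load +; fuel economy normal -; knocking noise +; exhaust rich +; visible smoke -
(C) failing water pump — does not account for visible smoke
(D) collapsed lifter — stalling under load +; fuel economy normal +; knocking noise -; exhaust rich -; visible smoke +
(E) failing ignition coil — fails on fuel economy normal, exhaust rich, visible smoke (predicts exhaust lean, not exhaust rich)
(F) worn timing belt — fails on fuel economy normal, knocking noise, exhaust rich, visible smoke (predicts fuel economy down, not fuel economy normal; predicts exhaust lean, not exhaust rich)
(G) seized caliper — accounts for every observation (stalling under load by exhaust rich → stalling under load)
(G) alone accounts for all the evidence.

G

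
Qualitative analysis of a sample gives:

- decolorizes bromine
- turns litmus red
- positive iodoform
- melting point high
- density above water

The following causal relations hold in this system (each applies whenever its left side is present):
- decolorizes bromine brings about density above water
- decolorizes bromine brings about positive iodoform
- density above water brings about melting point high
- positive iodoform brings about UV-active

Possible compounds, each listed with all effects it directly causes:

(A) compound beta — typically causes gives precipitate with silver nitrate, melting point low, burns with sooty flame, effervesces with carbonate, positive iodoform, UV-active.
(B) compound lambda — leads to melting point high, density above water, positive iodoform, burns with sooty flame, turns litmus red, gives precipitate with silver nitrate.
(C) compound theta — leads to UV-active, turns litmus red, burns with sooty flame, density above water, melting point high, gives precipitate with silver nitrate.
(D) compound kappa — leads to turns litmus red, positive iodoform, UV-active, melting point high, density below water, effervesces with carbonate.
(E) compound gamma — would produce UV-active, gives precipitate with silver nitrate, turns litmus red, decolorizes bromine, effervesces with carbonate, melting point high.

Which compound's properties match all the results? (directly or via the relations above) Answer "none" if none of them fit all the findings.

For each candidate, compare predicted effects to what was observed:
(A) compound beta — decolorizes bromine -; turns litmus red -; positive iodoform +; melting point high -; density above water -
(B) compound lambda — decolorizes bromine -; turns litmus red +; positive iodoform +; melting point high +; density above water +
(C) compound theta — does not account for decolorizes bromine, positive iodoform
(D) compound kappa — fails on decolorizes bromine, density above water (predicts density below water, not density above water)
(E) compound gamma — decolorizes bromine +; turns litmus red +; positive iodoform + (via decolorizes bromine → positive iodoform); melting point high +; density above water + (via decolorizes bromine → density above water)
Only (E) is consistent with every observation.

E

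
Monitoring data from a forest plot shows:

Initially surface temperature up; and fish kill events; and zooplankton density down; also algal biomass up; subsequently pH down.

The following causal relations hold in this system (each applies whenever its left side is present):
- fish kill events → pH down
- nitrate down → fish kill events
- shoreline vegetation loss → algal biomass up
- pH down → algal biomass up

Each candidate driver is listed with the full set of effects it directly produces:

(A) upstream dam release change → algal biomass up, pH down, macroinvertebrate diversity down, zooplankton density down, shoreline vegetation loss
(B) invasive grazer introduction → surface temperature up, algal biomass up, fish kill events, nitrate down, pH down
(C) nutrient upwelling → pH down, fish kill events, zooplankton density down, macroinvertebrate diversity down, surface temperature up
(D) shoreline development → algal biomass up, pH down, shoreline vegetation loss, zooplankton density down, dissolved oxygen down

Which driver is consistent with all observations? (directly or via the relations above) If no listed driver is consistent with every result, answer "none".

For each candidate, compare predicted effects to what was observed:
(A) upstream dam release change — surface temperature up miss; fish kill events miss; zooplankton density down match; algal biomass up match; pH down match
(B) invasive grazer introduction — surface temperature up match; fish kill events match; zooplankton density down miss; algal biomass up match; pH down match
(C) nutrient upwelling — surface temperature up match; fish kill events match; zooplankton density down match; algal biomass up match (through pH down → algal biomass up); pH down match
(D) shoreline development — does not account for surface temperature up, fish kill events
Only (C) is consistent with every observation.

C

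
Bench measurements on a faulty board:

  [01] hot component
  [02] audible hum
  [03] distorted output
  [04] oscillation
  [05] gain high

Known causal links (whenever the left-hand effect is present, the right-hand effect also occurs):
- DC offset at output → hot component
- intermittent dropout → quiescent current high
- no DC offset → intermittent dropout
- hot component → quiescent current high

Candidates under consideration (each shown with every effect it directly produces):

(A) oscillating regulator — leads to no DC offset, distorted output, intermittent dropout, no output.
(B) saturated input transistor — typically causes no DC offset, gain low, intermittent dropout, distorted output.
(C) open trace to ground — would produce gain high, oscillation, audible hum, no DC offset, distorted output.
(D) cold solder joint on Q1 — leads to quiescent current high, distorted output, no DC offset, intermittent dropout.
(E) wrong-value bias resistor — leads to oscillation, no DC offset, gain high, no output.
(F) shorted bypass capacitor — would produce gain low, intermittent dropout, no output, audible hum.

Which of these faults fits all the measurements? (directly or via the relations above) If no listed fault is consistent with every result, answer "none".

none

Per-candidate check:
(A) oscillating regulator — hot component miss; audible hum miss; distorted output match; oscillation miss; gain high miss
(B) saturated input transistor — fails on hot component, audible hum, oscillation, gain high (predicts gain low, not gain high)
(C) open trace to ground — hot component miss; audible hum match; distorted output match; oscillation match; gain high match
(D) cold solder joint on Q1 — hot component miss; audible hum miss; distorted output match; oscillation miss; gain high miss
(E) wrong-value bias resistor — does not account for hot component, audible hum, distorted output
(F) shorted bypass capacitor — hot component miss; audible hum match; distorted output miss; oscillation miss; gain high miss
None of the listed candidates fits everything.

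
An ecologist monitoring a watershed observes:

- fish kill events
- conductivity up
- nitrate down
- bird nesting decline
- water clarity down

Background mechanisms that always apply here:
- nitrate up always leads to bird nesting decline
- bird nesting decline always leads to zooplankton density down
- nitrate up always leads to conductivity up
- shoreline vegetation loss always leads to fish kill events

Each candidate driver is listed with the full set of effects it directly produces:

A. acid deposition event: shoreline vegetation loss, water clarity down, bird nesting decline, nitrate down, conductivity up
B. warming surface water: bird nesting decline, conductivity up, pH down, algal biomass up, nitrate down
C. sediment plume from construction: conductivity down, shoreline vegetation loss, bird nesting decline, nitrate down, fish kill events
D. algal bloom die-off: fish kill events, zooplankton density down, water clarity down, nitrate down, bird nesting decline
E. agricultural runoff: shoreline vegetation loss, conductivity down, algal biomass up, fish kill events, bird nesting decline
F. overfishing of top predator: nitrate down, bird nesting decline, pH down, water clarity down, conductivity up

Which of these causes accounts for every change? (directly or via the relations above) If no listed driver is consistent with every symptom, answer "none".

A

Testing each hypothesis:
(A) acid deposition event — accounts for every observation (fish kill events via shoreline vegetation loss → fish kill events)
(B) warming surface water — does not account for fish kill events, water clarity down
(C) sediment plume from construction — fails on conductivity up, water clarity down (predicts conductivity down, not conductivity up)
(D) algal bloom die-off — fish kill events match; conductivity up miss; nitrate down match; bird nesting decline match; water clarity down match
(E) agricultural runoff — fails on conductivity up, nitrate down, water clarity down (predicts conductivity down, not conductivity up)
(F) overfishing of top predator — fish kill events miss; conductivity up match; nitrate down match; bird nesting decline match; water clarity down match
(A) is the only candidate with no mismatches.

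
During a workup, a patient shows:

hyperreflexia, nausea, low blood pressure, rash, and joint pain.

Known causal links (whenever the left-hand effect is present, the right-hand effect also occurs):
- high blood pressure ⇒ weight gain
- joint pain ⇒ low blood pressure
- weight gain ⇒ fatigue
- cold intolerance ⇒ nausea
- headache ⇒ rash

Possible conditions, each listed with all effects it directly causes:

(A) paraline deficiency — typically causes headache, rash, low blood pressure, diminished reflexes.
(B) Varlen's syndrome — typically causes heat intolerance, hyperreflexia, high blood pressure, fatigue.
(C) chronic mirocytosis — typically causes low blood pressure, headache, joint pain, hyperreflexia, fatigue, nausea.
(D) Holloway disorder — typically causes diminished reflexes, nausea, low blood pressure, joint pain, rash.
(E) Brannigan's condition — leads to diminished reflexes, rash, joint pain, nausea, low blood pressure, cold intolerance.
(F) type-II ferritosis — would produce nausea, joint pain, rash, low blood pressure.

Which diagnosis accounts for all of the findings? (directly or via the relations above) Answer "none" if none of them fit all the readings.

Checking each candidate against the observations:
(A) paraline deficiency — hyperreflexia -; nausea -; low blood pressure +; rash +; joint pain -
(B) Varlen's syndrome — hyperreflexia +; nausea -; low blood pressure -; rash -; joint pain -
(C) chronic mirocytosis — hyperreflexia +; nausea +; low blood pressure +; rash + (by headache → rash); joint pain +
(D) Holloway disorder — hyperreflexia -; nausea +; low blood pressure +; rash +; joint pain +
(E) Brannigan's condition — hyperreflexia -; nausea +; low blood pressure +; rash +; joint pain +
(F) type-II ferritosis — does not account for hyperreflexia
(C) is the only candidate with no mismatches.

C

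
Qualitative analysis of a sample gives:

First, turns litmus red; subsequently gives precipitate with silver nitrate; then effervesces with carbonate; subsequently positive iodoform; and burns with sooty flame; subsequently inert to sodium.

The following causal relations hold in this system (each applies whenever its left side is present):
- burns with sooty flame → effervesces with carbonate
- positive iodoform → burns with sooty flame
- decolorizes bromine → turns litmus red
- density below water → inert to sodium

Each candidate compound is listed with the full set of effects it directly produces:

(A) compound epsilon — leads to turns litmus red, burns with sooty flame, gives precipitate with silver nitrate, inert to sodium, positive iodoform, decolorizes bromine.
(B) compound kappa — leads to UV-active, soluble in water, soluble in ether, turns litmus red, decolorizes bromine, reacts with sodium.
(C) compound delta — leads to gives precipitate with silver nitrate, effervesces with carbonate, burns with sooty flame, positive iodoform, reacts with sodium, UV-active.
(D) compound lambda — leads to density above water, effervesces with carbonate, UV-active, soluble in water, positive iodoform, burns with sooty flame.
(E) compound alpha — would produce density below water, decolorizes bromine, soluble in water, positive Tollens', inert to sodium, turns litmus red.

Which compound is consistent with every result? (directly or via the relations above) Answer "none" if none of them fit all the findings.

For each candidate, compare predicted effects to what was observed:
(A) compound epsilon — accounts for every observation (effervesces with carbonate via burns with sooty flame → effervesces with carbonate)
(B) compound kappa — fails on gives precipitate with silver nitrate, effervesces with carbonate, positive iodoform, burns with sooty flame, inert to sodium (predicts reacts with sodium, not inert to sodium)
(C) compound delta — turns litmus red -; gives precipitate with silver nitrate +; effervesces with carbonate +; positive iodoform +; burns with sooty flame +; inert to sodium -
(D) compound lambda — does not account for turns litmus red, gives precipitate with silver nitrate, inert to sodium
(E) compound alpha — turns litmus red +; gives precipitate with silver nitrate -; effervesces with carbonate -; positive iodoform -; burns with sooty flame -; inert to sodium +
(A) is the only candidate with no mismatches.

A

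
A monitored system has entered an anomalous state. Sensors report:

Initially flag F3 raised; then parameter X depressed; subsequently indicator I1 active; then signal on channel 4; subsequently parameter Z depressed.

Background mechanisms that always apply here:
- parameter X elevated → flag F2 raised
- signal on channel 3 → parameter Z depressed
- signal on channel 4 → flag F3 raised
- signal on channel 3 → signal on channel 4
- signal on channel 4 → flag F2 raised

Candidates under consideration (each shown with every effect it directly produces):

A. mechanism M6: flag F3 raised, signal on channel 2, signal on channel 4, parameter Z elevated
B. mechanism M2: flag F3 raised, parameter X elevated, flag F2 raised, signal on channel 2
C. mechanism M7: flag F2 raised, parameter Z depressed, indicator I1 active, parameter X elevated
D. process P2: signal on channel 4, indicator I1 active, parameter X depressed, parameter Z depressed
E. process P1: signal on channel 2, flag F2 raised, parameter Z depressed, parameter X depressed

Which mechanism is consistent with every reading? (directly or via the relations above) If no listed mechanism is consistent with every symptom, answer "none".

D

Per-candidate check:
(A) mechanism M6 — fails on parameter X depressed, indicator I1 active, parameter Z depressed (predicts parameter Z elevated, not parameter Z depressed)
(B) mechanism M2 — flag F3 raised yes; parameter X depressed NO; indicator I1 active NO; signal on channel 4 NO; parameter Z depressed NO
(C) mechanism M7 — flag F3 raised NO; parameter X depressed NO; indicator I1 active yes; signal on channel 4 NO; parameter Z depressed yes
(D) process P2 — flag F3 raised yes (by signal on channel 4 → flag F3 raised); parameter X depressed yes; indicator I1 active yes; signal on channel 4 yes; parameter Z depressed yes
(E) process P1 — flag F3 raised NO; parameter X depressed yes; indicator I1 active NO; signal on channel 4 NO; parameter Z depressed yes
(D) alone accounts for all the evidence.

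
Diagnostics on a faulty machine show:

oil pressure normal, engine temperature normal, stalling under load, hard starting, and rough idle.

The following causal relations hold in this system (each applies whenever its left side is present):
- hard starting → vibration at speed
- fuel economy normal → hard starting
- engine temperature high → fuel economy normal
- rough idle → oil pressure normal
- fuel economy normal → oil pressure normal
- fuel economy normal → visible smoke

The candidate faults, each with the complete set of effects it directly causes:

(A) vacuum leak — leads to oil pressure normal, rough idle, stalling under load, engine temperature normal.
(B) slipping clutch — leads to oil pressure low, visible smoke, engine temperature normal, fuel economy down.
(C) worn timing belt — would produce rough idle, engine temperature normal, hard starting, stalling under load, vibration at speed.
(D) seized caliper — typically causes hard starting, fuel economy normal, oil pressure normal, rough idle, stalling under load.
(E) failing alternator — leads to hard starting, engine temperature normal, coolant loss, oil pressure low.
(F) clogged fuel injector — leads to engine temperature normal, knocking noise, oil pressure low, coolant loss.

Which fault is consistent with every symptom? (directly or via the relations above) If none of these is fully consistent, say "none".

Checking each candidate against the observations:
(A) vacuum leak — does not account for hard starting
(B) slipping clutch — fails on oil pressure normal, stalling under load, hard starting, rough idle (predicts oil pressure low, not oil pressure normal)
(C) worn timing belt — accounts for every observation (oil pressure normal by rough idle → oil pressure normal)
(D) seized caliper — oil pressure normal ✓; engine temperature normal ✗; stalling under load ✓; hard starting ✓; rough idle ✓
(E) failing alternator — oil pressure normal ✗; engine temperature normal ✓; stalling under load ✗; hard starting ✓; rough idle ✗
(F) clogged fuel injector — oil pressure normal ✗; engine temperature normal ✓; stalling under load ✗; hard starting ✗; rough idle ✗
(C) is the only candidate with no mismatches.

C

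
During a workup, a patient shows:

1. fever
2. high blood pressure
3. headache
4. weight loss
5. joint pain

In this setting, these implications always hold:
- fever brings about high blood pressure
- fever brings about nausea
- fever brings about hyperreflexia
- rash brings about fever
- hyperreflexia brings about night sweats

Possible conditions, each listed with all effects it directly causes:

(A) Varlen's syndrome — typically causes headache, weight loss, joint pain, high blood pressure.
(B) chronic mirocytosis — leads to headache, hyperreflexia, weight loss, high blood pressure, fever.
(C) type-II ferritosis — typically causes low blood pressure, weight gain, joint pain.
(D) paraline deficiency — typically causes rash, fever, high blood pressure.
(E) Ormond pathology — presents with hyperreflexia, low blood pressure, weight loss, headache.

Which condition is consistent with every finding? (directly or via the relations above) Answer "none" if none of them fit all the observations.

none

For each candidate, compare predicted effects to what was observed:
(A) Varlen's syndrome — fever -; high blood pressure +; headache +; weight loss +; joint pain +
(B) chronic mirocytosis — does not account for joint pain
(C) type-II ferritosis — fever -; high blood pressure -; headache -; weight loss -; joint pain +
(D) paraline deficiency — fever +; high blood pressure +; headache -; weight loss -; joint pain -
(E) Ormond pathology — fever -; high blood pressure -; headache +; weight loss +; joint pain -
No candidate is consistent with all observations.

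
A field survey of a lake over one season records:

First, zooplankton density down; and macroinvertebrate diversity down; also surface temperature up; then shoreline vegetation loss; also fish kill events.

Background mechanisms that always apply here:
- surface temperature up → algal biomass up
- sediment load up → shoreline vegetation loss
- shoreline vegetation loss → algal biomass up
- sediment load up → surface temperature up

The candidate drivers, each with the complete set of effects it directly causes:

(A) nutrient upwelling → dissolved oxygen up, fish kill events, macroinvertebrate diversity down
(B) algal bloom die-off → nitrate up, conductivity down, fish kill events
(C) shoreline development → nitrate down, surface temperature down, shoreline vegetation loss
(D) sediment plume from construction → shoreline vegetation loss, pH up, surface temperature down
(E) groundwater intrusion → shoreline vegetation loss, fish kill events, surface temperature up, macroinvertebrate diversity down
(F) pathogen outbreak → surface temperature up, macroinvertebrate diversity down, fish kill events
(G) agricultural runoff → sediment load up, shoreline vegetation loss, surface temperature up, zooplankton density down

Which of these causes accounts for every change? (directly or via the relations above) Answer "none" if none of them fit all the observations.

none

Per-candidate check:
(A) nutrient upwelling — does not account for zooplankton density down, surface temperature up, shoreline vegetation loss
(B) algal bloom die-off — zooplankton density down ✗; macroinvertebrate diversity down ✗; surface temperature up ✗; shoreline vegetation loss ✗; fish kill events ✓
(C) shoreline development — fails on zooplankton density down, macroinvertebrate diversity down, surface temperature up, fish kill events (predicts surface temperature down, not surface temperature up)
(D) sediment plume from construction — fails on zooplankton density down, macroinvertebrate diversity down, surface temperature up, fish kill events (predicts surface temperature down, not surface temperature up)
(E) groundwater intrusion — does not account for zooplankton density down
(F) pathogen outbreak — zooplankton density down ✗; macroinvertebrate diversity down ✓; surface temperature up ✓; shoreline vegetation loss ✗; fish kill events ✓
(G) agricultural runoff — does not account for macroinvertebrate diversity down, fish kill events
Every candidate fails on at least one observation.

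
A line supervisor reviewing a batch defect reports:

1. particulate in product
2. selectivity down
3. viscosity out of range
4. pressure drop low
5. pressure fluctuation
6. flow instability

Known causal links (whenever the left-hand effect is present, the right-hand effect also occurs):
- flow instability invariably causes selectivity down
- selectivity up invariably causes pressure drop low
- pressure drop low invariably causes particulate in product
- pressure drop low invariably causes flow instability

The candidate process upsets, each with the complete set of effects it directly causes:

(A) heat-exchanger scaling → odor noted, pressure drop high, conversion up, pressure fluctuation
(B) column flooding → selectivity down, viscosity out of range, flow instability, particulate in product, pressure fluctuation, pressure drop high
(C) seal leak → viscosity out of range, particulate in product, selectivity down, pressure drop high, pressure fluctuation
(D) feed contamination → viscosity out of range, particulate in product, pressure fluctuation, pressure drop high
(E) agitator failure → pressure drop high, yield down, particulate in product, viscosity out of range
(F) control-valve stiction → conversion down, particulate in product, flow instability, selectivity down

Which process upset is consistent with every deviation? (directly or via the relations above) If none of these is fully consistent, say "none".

For each candidate, compare predicted effects to what was observed:
(A) heat-exchanger scaling — particulate in product NO; selectivity down NO; viscosity out of range NO; pressure drop low NO; pressure fluctuation yes; flow instability NO
(B) column flooding — fails on pressure drop low (predicts pressure drop high, not pressure drop low)
(C) seal leak — fails on pressure drop low, flow instability (predicts pressure drop high, not pressure drop low)
(D) feed contamination — particulate in product yes; selectivity down NO; viscosity out of range yes; pressure drop low NO; pressure fluctuation yes; flow instability NO
(E) agitator failure — fails on selectivity down, pressure drop low, pressure fluctuation, flow instability (predicts pressure drop high, not pressure drop low)
(F) control-valve stiction — particulate in product yes; selectivity down yes; viscosity out of range NO; pressure drop low NO; pressure fluctuation NO; flow instability yes
None of the listed candidates fits everything.

none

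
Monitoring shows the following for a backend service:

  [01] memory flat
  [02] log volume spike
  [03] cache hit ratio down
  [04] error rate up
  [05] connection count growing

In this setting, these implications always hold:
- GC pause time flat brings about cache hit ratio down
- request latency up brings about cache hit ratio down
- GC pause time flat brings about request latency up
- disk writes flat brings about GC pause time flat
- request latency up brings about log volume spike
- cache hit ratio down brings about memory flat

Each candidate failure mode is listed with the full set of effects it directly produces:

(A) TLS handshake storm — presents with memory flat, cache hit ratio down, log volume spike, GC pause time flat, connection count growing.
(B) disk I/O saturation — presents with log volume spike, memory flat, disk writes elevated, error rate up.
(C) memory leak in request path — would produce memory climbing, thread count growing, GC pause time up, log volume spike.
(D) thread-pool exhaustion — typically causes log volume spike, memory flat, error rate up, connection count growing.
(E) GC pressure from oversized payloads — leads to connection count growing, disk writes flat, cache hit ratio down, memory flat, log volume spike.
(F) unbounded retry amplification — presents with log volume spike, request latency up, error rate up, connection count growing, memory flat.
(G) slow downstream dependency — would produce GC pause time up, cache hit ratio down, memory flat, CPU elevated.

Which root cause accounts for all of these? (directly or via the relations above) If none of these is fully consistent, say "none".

F

For each candidate, compare predicted effects to what was observed:
(A) TLS handshake storm — does not account for error rate up
(B) disk I/O saturation — does not account for cache hit ratio down, connection count growing
(C) memory leak in request path — fails on memory flat, cache hit ratio down, error rate up, connection count growing (predicts memory climbing, not memory flat)
(D) thread-pool exhaustion — memory flat +; log volume spike +; cache hit ratio down -; error rate up +; connection count growing +
(E) GC pressure from oversized payloads — memory flat +; log volume spike +; cache hit ratio down +; error rate up -; connection count growing +
(F) unbounded retry amplification — memory flat +; log volume spike +; cache hit ratio down + (through request latency up → cache hit ratio down); error rate up +; connection count growing +
(G) slow downstream dependency — memory flat +; log volume spike -; cache hit ratio down +; error rate up -; connection count growing -
(F) alone accounts for all the evidence.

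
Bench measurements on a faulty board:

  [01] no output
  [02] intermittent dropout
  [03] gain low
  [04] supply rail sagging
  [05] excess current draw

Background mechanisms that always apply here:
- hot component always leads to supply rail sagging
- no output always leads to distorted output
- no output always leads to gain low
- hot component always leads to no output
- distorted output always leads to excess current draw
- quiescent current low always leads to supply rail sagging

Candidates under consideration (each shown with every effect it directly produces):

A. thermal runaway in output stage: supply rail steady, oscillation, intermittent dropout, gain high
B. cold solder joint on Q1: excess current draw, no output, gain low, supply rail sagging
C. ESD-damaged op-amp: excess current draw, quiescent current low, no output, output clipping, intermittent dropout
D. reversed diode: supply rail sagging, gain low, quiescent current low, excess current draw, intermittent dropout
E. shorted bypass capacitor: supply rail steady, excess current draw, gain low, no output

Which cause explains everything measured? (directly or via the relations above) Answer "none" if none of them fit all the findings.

Testing each hypothesis:
(A) thermal runaway in output stage — fails on no output, gain low, supply rail sagging, excess current draw (predicts gain high, not gain low; predicts supply rail steady, not supply rail sagging)
(B) cold solder joint on Q1 — no output ✓; intermittent dropout ✗; gain low ✓; supply rail sagging ✓; excess current draw ✓
(C) ESD-damaged op-amp — no output ✓; intermittent dropout ✓; gain low ✓ (by no output → gain low); supply rail sagging ✓ (by quiescent current low → supply rail sagging); excess current draw ✓
(D) reversed diode — no output ✗; intermittent dropout ✓; gain low ✓; supply rail sagging ✓; excess current draw ✓
(E) shorted bypass capacitor — fails on intermittent dropout, supply rail sagging (predicts supply rail steady, not supply rail sagging)
(C) alone accounts for all the evidence.

C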